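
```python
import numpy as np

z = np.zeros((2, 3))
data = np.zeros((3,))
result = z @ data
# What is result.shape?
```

(2,)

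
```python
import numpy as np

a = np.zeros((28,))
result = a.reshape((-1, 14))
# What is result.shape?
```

(2, 14)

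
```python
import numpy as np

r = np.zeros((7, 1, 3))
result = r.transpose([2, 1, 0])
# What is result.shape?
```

(3, 1, 7)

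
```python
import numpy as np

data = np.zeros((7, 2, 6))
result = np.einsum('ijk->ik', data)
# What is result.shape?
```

(7, 6)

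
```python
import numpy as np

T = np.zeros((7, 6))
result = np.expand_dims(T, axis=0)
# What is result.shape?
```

(1, 7, 6)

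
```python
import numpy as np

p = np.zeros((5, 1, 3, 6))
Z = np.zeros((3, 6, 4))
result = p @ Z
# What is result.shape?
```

(5, 3, 3, 4)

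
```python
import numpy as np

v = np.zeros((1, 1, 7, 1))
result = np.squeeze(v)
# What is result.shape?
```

(7,)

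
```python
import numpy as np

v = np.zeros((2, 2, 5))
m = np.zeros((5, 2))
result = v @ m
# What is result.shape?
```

(2, 2, 2)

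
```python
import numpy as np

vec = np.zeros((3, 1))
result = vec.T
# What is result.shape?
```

(1, 3)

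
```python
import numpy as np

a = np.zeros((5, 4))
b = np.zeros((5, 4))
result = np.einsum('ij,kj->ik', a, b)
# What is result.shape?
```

(5, 5)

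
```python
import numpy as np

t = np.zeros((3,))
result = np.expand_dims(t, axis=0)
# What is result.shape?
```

(1, 3)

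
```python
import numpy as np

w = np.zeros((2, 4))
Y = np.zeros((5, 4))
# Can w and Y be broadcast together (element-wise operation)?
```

No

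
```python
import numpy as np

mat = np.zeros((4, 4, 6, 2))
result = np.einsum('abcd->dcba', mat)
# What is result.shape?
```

(2, 6, 4, 4)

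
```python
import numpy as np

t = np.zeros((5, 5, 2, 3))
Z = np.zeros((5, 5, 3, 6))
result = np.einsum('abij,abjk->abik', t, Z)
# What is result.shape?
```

(5, 5, 2, 6)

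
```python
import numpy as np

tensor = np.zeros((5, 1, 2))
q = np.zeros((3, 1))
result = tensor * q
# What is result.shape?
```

(5, 3, 2)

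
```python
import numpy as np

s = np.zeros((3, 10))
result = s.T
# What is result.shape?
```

(10, 3)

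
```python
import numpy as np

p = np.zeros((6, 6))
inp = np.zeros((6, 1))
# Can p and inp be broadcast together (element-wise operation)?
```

Yes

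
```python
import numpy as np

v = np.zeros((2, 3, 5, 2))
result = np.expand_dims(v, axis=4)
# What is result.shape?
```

(2, 3, 5, 2, 1)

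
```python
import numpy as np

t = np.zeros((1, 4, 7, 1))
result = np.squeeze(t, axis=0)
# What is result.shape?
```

(4, 7, 1)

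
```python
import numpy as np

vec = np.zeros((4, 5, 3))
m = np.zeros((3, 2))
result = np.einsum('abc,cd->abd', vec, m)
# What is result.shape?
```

(4, 5, 2)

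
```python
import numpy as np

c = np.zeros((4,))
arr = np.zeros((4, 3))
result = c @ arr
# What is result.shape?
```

(3,)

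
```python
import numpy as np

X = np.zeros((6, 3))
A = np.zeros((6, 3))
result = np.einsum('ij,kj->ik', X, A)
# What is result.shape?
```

(6, 6)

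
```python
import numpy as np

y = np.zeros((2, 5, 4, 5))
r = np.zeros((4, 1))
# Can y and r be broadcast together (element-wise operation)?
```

Yes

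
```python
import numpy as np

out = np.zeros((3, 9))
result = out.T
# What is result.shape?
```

(9, 3)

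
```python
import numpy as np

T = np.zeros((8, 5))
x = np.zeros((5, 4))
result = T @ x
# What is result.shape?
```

(8, 4)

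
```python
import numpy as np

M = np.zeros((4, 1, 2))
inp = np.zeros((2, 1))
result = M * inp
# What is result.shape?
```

(4, 2, 2)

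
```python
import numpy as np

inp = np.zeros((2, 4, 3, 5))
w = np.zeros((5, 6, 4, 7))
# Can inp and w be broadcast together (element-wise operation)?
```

No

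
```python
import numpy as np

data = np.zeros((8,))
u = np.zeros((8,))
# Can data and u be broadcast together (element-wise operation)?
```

Yes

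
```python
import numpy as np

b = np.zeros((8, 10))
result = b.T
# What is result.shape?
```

(10, 8)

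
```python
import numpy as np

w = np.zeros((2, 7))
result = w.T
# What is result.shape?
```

(7, 2)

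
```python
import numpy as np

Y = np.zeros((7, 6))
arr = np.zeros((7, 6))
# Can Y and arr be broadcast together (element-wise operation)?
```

Yes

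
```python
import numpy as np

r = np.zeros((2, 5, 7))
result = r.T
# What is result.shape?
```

(7, 5, 2)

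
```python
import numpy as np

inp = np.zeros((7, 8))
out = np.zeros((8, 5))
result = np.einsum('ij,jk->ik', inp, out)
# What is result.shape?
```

(7, 5)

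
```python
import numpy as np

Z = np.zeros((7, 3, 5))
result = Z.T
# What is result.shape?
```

(5, 3, 7)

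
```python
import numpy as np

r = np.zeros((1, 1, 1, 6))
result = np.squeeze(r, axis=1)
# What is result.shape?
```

(1, 1, 6)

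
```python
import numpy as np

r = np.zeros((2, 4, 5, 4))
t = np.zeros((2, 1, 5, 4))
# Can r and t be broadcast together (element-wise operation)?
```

Yes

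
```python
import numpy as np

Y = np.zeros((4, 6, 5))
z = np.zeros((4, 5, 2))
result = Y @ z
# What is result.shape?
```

(4, 6, 2)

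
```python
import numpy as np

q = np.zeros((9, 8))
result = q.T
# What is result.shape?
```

(8, 9)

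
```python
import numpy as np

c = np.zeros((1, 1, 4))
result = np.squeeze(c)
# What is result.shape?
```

(4,)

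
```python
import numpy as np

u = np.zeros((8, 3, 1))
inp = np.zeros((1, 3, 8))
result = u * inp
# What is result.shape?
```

(8, 3, 8)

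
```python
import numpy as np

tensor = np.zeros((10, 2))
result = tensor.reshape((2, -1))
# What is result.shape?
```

(2, 10)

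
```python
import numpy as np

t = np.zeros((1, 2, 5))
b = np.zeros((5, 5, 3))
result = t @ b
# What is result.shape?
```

(5, 2, 3)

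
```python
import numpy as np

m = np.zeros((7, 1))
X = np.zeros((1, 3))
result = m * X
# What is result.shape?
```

(7, 3)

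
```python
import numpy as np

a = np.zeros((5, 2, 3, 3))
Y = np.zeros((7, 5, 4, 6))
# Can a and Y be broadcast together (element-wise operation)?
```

No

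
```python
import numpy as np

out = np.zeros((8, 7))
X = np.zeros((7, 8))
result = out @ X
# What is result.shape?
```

(8, 8)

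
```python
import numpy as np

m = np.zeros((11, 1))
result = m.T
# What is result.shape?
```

(1, 11)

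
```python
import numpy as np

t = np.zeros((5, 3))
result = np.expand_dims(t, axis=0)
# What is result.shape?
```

(1, 5, 3)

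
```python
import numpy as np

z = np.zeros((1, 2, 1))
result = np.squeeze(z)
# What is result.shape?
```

(2,)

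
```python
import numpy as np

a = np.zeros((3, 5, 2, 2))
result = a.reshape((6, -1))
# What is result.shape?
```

(6, 10)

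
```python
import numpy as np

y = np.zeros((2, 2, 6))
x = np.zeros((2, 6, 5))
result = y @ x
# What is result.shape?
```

(2, 2, 5)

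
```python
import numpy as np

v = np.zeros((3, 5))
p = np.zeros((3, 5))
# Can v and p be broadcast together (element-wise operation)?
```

Yes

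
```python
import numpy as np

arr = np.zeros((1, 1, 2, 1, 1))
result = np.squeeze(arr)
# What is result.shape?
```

(2,)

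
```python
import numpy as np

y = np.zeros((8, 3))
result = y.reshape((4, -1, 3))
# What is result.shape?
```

(4, 2, 3)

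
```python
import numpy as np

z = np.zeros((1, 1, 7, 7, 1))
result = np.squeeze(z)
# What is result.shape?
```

(7, 7)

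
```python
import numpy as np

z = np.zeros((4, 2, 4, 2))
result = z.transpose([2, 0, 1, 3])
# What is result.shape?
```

(4, 4, 2, 2)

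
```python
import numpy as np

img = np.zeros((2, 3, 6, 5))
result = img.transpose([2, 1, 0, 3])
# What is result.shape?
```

(6, 3, 2, 5)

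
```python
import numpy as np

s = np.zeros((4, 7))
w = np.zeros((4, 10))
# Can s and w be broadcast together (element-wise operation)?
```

No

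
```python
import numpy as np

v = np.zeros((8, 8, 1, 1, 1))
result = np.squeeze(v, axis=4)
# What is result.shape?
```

(8, 8, 1, 1)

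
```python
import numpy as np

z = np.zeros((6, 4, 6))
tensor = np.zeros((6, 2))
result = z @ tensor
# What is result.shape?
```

(6, 4, 2)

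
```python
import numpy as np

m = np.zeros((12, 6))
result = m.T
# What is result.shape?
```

(6, 12)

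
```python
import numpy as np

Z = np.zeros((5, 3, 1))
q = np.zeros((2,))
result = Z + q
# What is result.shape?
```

(5, 3, 2)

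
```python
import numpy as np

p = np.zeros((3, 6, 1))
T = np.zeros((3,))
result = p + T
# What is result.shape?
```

(3, 6, 3)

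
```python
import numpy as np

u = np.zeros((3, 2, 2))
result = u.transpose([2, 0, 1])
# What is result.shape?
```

(2, 3, 2)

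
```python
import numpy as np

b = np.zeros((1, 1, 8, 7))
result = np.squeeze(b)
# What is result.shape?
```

(8, 7)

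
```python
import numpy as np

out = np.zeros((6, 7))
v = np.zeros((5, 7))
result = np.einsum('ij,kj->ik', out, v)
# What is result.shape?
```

(6, 5)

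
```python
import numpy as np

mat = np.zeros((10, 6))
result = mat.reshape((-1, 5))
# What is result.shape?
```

(12, 5)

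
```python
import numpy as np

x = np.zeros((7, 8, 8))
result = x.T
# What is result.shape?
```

(8, 8, 7)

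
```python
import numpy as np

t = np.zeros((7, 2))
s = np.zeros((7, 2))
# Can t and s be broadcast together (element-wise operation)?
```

Yes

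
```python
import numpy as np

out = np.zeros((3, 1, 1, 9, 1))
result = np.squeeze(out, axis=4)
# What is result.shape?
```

(3, 1, 1, 9)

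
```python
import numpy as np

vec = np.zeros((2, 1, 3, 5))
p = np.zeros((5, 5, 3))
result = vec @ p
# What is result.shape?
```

(2, 5, 3, 3)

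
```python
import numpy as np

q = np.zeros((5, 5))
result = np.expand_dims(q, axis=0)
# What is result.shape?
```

(1, 5, 5)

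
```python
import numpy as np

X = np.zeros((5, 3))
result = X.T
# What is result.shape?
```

(3, 5)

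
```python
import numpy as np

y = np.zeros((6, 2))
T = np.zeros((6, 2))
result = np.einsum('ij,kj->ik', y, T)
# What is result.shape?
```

(6, 6)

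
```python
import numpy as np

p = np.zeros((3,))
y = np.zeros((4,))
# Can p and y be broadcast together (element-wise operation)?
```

No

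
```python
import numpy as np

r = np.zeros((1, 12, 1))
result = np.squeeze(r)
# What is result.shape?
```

(12,)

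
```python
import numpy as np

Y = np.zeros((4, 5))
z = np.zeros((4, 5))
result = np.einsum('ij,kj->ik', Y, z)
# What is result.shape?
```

(4, 4)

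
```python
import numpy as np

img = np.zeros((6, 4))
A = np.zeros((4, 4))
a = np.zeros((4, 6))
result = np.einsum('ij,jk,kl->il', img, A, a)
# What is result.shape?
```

(6, 6)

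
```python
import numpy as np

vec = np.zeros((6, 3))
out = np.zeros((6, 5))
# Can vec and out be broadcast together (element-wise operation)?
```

No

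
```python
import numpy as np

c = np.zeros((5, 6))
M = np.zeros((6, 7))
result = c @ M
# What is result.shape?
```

(5, 7)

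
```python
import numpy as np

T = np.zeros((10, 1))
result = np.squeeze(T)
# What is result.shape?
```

(10,)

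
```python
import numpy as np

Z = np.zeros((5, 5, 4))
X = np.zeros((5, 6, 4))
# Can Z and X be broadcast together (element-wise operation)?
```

No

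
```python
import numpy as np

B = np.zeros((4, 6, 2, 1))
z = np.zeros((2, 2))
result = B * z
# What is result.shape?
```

(4, 6, 2, 2)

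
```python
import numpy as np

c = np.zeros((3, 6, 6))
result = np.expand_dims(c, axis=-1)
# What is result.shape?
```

(3, 6, 6, 1)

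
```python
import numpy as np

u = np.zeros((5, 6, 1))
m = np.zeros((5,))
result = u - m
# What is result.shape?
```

(5, 6, 5)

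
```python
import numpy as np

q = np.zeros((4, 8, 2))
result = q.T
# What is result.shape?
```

(2, 8, 4)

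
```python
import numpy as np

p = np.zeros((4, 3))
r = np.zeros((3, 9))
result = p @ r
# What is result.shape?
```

(4, 9)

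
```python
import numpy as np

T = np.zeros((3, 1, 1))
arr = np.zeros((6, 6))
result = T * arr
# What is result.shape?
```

(3, 6, 6)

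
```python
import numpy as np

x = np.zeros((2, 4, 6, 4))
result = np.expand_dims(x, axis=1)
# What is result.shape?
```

(2, 1, 4, 6, 4)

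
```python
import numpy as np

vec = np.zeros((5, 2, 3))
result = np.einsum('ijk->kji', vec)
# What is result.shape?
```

(3, 2, 5)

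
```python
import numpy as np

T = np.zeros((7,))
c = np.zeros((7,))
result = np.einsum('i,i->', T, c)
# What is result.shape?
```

()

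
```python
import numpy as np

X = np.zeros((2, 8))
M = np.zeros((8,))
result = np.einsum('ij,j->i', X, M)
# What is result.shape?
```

(2,)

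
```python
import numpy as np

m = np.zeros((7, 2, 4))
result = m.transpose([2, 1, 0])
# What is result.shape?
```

(4, 2, 7)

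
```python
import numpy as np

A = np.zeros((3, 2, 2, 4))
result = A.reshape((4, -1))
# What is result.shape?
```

(4, 12)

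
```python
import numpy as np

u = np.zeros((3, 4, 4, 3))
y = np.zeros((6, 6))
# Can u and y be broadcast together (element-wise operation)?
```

No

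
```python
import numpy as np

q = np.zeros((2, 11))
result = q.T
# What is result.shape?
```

(11, 2)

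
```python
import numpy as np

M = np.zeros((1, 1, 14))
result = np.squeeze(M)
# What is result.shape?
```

(14,)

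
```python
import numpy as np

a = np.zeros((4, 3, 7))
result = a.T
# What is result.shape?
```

(7, 3, 4)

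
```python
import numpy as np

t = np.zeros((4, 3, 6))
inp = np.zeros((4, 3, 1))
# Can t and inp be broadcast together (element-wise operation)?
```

Yes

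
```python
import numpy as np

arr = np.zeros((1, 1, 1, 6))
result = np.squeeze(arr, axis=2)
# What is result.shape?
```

(1, 1, 6)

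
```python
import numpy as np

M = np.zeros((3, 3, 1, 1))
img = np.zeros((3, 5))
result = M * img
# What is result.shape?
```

(3, 3, 3, 5)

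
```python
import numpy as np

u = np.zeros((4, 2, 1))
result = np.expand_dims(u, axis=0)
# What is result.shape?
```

(1, 4, 2, 1)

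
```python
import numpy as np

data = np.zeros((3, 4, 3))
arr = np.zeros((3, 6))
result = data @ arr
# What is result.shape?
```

(3, 4, 6)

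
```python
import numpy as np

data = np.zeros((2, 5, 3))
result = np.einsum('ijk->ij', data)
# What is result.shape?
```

(2, 5)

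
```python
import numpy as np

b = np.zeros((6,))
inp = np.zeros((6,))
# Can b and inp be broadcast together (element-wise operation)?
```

Yes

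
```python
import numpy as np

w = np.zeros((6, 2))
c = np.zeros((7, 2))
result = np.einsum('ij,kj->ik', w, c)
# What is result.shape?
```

(6, 7)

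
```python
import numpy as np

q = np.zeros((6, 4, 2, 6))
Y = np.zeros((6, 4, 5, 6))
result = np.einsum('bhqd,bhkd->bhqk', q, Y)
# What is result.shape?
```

(6, 4, 2, 5)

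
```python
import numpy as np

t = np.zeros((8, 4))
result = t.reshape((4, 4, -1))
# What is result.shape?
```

(4, 4, 2)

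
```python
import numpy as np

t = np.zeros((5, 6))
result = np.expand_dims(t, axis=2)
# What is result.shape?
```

(5, 6, 1)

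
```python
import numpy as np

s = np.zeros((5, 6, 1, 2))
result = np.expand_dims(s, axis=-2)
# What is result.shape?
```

(5, 6, 1, 1, 2)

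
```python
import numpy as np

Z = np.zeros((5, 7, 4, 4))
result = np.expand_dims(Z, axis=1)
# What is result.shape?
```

(5, 1, 7, 4, 4)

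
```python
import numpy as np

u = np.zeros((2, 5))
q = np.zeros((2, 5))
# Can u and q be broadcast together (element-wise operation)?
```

Yes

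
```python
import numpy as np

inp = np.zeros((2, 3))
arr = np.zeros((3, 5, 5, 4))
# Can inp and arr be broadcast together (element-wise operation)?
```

No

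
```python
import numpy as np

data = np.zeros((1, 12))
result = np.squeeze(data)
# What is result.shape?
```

(12,)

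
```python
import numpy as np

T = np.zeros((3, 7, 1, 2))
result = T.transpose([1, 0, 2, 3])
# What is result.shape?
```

(7, 3, 1, 2)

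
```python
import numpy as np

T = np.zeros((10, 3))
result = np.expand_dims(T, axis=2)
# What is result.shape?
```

(10, 3, 1)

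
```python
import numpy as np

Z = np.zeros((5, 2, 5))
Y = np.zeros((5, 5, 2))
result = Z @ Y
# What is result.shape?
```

(5, 2, 2)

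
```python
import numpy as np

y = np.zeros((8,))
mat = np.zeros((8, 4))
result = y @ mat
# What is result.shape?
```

(4,)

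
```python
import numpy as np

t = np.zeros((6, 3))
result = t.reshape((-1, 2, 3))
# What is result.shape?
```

(3, 2, 3)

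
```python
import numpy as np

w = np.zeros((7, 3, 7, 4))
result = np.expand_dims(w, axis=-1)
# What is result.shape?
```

(7, 3, 7, 4, 1)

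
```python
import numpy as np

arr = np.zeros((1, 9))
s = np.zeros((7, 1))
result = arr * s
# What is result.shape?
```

(7, 9)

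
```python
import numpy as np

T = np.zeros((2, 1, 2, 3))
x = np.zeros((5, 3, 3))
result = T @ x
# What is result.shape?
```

(2, 5, 2, 3)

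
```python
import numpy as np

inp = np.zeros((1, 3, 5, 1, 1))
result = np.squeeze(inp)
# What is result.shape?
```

(3, 5)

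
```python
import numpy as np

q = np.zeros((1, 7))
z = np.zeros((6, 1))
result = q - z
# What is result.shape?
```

(6, 7)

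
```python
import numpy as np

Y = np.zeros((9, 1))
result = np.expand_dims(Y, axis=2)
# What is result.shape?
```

(9, 1, 1)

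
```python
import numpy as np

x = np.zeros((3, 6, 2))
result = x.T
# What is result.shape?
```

(2, 6, 3)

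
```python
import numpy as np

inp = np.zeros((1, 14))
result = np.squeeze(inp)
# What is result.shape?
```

(14,)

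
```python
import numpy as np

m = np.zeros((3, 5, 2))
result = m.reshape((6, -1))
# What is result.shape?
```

(6, 5)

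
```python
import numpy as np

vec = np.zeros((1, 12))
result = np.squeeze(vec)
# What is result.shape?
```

(12,)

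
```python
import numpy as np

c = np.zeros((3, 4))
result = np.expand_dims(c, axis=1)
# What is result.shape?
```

(3, 1, 4)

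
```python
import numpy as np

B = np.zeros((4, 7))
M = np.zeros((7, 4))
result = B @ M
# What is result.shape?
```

(4, 4)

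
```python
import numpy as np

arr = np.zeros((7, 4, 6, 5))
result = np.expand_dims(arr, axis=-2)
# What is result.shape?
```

(7, 4, 6, 1, 5)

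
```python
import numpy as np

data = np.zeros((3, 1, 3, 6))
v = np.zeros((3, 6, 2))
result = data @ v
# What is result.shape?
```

(3, 3, 3, 2)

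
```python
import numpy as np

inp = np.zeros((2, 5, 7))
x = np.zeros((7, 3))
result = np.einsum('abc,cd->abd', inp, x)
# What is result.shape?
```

(2, 5, 3)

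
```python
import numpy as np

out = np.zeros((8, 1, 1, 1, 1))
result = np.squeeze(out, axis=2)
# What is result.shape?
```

(8, 1, 1, 1)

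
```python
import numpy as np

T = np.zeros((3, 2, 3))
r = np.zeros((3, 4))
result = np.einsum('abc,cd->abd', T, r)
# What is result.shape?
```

(3, 2, 4)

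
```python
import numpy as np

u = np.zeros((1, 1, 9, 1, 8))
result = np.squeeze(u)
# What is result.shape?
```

(9, 8)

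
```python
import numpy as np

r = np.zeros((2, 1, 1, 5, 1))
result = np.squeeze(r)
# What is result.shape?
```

(2, 5)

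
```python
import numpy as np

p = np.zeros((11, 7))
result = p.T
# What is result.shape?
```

(7, 11)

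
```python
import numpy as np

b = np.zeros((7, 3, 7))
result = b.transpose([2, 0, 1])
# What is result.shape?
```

(7, 7, 3)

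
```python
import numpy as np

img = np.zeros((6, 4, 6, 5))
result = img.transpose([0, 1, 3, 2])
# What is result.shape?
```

(6, 4, 5, 6)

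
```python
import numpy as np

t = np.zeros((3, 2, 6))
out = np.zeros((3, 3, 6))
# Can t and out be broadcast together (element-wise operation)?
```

No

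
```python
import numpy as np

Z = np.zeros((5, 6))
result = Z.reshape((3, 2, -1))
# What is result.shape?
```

(3, 2, 5)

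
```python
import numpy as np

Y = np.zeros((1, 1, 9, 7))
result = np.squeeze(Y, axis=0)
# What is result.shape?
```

(1, 9, 7)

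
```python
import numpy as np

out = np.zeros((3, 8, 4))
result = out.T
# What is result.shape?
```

(4, 8, 3)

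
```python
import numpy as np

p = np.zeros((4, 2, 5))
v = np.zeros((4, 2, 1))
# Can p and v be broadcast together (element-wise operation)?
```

Yes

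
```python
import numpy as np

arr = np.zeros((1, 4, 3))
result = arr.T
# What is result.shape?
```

(3, 4, 1)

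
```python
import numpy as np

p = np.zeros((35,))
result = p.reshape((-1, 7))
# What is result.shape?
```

(5, 7)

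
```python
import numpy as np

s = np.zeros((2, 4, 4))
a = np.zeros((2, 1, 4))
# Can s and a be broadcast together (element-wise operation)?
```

Yes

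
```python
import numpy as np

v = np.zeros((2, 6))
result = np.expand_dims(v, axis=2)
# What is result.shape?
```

(2, 6, 1)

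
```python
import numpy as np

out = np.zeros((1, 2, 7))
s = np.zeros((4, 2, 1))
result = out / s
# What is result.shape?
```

(4, 2, 7)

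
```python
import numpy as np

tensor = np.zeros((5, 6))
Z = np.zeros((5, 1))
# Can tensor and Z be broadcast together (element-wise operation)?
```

Yes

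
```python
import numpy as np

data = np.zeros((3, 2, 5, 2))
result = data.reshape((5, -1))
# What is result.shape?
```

(5, 12)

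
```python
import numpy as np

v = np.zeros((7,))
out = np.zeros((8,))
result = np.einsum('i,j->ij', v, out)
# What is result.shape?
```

(7, 8)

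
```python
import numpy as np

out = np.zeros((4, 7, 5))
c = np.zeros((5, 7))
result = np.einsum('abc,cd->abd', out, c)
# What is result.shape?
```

(4, 7, 7)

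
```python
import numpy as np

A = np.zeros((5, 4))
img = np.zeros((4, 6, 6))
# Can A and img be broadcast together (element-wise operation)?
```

No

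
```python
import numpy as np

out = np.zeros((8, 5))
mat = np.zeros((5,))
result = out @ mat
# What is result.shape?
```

(8,)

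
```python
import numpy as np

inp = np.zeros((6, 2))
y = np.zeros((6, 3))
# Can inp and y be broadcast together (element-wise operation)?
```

No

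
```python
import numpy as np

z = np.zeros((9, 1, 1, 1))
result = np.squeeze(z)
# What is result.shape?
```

(9,)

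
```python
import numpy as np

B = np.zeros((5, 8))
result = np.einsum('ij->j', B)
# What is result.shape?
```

(8,)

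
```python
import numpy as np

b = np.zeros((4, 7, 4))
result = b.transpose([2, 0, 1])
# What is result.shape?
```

(4, 4, 7)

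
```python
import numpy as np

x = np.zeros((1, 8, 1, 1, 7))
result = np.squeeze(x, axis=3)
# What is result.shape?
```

(1, 8, 1, 7)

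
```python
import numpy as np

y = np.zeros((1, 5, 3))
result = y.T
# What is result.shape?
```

(3, 5, 1)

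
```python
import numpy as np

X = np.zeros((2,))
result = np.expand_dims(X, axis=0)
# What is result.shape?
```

(1, 2)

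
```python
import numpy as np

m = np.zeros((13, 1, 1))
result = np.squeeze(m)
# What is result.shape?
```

(13,)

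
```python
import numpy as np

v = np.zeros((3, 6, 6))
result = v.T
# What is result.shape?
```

(6, 6, 3)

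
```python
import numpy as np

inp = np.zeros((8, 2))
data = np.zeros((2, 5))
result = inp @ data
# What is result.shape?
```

(8, 5)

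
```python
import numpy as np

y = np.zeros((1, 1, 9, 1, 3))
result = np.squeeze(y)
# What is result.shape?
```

(9, 3)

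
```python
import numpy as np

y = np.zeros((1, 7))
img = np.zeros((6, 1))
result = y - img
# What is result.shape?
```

(6, 7)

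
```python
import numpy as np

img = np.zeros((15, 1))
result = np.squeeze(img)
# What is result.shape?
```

(15,)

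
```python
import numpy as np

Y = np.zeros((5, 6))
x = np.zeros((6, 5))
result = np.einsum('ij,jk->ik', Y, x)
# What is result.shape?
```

(5, 5)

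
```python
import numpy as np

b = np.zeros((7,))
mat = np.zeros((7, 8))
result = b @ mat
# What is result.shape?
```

(8,)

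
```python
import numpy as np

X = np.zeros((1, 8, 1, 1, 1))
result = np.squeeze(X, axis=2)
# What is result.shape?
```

(1, 8, 1, 1)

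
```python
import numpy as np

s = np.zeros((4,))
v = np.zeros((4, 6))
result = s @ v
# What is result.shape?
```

(6,)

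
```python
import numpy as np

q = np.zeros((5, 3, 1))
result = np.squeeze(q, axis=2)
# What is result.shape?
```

(5, 3)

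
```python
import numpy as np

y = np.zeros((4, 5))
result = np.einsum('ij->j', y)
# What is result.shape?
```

(5,)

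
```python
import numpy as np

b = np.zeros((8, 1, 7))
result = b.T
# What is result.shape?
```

(7, 1, 8)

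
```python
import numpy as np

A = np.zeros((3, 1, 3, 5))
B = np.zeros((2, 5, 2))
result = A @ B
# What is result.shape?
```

(3, 2, 3, 2)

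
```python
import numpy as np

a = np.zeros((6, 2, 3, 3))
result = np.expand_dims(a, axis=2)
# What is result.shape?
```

(6, 2, 1, 3, 3)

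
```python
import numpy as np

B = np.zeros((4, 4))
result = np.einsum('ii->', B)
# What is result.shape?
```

()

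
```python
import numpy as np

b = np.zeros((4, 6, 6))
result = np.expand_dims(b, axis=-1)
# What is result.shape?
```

(4, 6, 6, 1)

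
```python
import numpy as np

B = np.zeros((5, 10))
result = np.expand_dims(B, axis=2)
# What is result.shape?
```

(5, 10, 1)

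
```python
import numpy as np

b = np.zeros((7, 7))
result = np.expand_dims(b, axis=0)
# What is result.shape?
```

(1, 7, 7)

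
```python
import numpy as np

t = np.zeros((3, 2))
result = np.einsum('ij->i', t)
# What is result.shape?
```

(3,)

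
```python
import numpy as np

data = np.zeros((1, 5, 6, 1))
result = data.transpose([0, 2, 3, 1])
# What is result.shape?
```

(1, 6, 1, 5)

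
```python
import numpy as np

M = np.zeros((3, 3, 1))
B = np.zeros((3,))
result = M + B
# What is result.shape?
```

(3, 3, 3)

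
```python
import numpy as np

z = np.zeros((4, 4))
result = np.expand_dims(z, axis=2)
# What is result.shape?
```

(4, 4, 1)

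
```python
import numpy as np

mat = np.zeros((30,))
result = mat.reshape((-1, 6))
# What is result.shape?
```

(5, 6)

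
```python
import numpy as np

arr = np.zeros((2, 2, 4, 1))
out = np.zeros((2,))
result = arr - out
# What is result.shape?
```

(2, 2, 4, 2)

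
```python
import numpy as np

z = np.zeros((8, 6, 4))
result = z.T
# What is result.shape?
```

(4, 6, 8)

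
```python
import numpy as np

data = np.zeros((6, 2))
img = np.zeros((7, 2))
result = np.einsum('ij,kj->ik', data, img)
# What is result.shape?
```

(6, 7)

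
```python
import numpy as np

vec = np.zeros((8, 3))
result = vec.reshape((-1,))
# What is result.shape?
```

(24,)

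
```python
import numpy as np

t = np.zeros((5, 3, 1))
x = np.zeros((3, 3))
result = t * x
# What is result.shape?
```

(5, 3, 3)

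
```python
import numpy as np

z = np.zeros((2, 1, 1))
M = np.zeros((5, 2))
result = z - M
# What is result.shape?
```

(2, 5, 2)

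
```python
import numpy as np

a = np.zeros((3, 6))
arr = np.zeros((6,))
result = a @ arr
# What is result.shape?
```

(3,)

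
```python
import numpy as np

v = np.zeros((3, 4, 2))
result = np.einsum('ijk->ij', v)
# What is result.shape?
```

(3, 4)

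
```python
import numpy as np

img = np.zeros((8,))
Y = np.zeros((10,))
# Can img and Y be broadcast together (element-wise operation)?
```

No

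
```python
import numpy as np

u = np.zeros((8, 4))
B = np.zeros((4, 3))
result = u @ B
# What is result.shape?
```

(8, 3)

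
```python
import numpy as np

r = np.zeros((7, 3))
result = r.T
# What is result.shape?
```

(3, 7)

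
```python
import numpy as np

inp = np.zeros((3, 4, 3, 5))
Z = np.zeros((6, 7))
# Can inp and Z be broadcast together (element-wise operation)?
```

No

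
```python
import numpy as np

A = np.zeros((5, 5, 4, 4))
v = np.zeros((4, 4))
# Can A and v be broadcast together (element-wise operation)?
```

Yes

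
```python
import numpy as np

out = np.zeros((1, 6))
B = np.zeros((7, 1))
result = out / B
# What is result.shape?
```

(7, 6)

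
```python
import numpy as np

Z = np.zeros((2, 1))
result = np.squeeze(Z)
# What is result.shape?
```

(2,)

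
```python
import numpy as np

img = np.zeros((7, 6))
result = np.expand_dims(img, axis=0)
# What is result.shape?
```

(1, 7, 6)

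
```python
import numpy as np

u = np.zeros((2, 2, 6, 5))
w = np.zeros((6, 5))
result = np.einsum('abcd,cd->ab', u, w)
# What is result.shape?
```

(2, 2)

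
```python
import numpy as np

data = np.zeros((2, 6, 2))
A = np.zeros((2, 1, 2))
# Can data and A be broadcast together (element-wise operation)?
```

Yes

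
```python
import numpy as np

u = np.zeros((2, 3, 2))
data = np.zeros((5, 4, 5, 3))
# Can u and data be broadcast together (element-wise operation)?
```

No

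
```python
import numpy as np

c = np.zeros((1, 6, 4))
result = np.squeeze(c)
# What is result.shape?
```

(6, 4)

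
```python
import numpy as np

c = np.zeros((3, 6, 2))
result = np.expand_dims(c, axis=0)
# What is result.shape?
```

(1, 3, 6, 2)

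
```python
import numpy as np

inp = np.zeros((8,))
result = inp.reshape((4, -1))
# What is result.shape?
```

(4, 2)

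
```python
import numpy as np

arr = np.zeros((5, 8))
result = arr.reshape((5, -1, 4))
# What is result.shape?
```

(5, 2, 4)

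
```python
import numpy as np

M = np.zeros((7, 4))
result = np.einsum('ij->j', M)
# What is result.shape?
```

(4,)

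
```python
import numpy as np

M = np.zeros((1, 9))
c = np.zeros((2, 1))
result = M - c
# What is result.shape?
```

(2, 9)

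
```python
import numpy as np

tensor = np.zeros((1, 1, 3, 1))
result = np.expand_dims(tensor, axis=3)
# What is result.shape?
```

(1, 1, 3, 1, 1)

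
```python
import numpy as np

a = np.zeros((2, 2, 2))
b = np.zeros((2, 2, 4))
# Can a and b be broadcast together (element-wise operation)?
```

No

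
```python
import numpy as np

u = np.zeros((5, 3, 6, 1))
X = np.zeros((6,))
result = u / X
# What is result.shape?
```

(5, 3, 6, 6)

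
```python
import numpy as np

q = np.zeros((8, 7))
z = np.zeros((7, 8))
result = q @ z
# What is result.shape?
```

(8, 8)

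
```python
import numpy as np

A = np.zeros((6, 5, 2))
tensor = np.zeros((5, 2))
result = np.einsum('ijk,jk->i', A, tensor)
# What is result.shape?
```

(6,)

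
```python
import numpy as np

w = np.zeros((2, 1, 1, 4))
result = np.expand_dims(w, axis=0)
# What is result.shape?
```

(1, 2, 1, 1, 4)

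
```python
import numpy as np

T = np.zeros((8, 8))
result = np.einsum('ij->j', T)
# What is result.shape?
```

(8,)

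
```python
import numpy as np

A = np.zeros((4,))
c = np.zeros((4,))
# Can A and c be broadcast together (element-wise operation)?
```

Yes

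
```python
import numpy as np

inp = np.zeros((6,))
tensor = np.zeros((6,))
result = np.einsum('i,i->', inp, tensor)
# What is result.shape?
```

()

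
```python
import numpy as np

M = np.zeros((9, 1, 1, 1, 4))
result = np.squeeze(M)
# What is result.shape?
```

(9, 4)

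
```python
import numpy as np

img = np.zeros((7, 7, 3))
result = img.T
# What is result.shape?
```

(3, 7, 7)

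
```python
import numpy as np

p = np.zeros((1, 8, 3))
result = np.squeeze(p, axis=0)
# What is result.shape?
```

(8, 3)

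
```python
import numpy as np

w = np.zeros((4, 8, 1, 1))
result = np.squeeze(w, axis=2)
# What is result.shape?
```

(4, 8, 1)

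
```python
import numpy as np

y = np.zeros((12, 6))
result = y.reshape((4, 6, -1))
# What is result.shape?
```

(4, 6, 3)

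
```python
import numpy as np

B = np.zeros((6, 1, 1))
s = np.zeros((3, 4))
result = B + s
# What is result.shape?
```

(6, 3, 4)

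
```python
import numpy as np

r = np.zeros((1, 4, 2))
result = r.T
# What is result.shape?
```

(2, 4, 1)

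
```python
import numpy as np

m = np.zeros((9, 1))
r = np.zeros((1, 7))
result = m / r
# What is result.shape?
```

(9, 7)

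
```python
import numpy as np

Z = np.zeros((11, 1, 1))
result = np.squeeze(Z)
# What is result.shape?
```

(11,)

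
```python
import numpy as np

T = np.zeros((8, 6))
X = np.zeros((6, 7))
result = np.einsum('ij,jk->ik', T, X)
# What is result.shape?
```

(8, 7)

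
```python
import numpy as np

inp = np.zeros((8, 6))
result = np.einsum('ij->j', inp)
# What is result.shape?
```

(6,)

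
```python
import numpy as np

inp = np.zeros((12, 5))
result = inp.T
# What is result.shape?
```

(5, 12)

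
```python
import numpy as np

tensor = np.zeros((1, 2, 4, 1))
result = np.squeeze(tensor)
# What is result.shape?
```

(2, 4)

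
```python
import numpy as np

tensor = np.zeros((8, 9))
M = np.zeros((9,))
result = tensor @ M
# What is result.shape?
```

(8,)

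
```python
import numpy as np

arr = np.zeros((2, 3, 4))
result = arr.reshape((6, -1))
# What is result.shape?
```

(6, 4)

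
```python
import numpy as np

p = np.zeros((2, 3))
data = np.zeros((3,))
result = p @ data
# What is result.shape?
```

(2,)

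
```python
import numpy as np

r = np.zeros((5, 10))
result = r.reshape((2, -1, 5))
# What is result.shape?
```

(2, 5, 5)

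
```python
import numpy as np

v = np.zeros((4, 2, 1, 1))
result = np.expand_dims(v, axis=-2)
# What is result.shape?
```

(4, 2, 1, 1, 1)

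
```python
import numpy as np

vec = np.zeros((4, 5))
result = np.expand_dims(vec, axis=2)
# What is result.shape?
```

(4, 5, 1)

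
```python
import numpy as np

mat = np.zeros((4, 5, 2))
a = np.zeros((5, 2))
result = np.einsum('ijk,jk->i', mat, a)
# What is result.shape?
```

(4,)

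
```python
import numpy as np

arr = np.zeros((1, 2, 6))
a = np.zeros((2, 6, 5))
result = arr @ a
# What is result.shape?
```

(2, 2, 5)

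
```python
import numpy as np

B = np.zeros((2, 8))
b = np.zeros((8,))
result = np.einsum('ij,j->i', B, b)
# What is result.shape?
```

(2,)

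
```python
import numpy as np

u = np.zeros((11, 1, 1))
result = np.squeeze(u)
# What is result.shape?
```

(11,)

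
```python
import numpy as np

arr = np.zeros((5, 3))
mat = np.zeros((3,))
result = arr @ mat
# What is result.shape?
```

(5,)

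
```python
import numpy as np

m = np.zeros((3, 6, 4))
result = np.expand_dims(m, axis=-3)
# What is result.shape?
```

(3, 1, 6, 4)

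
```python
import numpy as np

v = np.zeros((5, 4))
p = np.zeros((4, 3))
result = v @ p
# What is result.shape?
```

(5, 3)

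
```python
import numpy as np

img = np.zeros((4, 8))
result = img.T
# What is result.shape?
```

(8, 4)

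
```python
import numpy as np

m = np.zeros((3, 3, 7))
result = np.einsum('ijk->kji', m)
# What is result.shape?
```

(7, 3, 3)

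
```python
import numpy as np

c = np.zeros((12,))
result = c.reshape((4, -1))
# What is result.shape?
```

(4, 3)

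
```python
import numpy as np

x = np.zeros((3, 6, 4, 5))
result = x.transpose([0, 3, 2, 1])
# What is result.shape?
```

(3, 5, 4, 6)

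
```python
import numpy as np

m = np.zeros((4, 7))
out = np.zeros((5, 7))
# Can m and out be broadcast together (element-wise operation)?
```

No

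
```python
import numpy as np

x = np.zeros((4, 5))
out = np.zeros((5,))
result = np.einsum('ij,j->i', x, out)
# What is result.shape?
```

(4,)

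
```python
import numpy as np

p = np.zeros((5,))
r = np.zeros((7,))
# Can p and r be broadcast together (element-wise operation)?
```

No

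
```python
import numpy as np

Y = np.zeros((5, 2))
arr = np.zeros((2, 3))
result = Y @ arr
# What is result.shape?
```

(5, 3)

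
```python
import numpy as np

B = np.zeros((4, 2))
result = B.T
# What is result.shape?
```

(2, 4)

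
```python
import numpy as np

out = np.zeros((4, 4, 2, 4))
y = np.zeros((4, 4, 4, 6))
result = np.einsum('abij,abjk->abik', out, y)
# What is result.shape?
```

(4, 4, 2, 6)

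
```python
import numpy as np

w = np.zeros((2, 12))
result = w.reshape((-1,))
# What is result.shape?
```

(24,)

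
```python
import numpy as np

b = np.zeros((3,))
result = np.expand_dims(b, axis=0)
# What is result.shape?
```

(1, 3)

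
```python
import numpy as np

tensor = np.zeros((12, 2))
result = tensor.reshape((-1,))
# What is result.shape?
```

(24,)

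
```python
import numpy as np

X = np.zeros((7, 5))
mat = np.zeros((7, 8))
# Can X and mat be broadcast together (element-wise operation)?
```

No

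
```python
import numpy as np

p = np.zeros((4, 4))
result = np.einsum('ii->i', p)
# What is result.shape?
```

(4,)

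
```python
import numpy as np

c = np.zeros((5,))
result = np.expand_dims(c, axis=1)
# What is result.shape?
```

(5, 1)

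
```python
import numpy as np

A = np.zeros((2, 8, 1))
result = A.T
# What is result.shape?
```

(1, 8, 2)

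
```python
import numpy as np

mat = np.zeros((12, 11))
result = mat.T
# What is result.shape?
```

(11, 12)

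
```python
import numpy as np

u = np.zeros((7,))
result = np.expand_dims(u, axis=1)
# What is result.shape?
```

(7, 1)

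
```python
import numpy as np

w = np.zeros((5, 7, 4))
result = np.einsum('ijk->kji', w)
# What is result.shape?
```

(4, 7, 5)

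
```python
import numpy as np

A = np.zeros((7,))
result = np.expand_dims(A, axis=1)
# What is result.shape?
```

(7, 1)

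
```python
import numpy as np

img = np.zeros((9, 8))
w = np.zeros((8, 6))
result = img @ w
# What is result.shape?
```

(9, 6)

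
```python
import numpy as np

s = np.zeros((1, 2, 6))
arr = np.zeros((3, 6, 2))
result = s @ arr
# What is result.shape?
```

(3, 2, 2)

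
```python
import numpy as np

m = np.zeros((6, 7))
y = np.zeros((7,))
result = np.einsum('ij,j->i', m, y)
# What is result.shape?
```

(6,)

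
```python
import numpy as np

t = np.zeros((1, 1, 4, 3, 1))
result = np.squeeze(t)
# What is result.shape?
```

(4, 3)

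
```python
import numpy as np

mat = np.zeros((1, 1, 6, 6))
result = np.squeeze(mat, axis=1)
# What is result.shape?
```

(1, 6, 6)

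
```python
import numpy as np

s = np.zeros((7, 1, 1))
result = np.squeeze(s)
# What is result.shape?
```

(7,)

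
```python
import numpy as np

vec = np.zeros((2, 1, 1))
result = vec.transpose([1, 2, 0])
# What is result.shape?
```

(1, 1, 2)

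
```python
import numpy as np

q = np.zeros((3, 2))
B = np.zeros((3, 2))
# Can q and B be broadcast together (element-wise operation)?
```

Yes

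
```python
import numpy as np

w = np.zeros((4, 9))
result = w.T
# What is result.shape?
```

(9, 4)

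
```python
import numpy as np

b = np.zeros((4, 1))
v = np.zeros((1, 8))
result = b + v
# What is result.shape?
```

(4, 8)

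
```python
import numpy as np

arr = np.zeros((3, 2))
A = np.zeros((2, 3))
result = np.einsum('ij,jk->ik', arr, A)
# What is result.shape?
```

(3, 3)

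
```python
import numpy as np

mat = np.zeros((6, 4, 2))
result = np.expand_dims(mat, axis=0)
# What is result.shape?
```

(1, 6, 4, 2)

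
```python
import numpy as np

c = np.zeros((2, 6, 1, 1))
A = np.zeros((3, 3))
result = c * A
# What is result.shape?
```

(2, 6, 3, 3)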